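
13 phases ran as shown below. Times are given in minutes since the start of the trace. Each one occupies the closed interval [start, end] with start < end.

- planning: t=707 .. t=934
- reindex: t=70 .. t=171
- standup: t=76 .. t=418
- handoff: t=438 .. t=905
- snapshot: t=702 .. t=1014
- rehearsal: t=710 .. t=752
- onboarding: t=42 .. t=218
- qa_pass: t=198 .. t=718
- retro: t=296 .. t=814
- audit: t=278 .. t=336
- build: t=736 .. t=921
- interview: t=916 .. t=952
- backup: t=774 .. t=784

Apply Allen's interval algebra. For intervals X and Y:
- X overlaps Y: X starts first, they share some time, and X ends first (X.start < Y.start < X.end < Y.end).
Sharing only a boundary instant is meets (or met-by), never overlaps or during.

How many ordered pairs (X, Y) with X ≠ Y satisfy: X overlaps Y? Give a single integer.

Checking all 156 ordered pairs for relation 'overlaps'; matching pairs in alphabetical order:
(audit, retro): audit overlaps retro ✓
(build, interview): build overlaps interview ✓
(handoff, build): handoff overlaps build ✓
(handoff, planning): handoff overlaps planning ✓
(handoff, snapshot): handoff overlaps snapshot ✓
(onboarding, qa_pass): onboarding overlaps qa_pass ✓
(onboarding, standup): onboarding overlaps standup ✓
(planning, interview): planning overlaps interview ✓
(qa_pass, handoff): qa_pass overlaps handoff ✓
(qa_pass, planning): qa_pass overlaps planning ✓
(qa_pass, rehearsal): qa_pass overlaps rehearsal ✓
(qa_pass, retro): qa_pass overlaps retro ✓
(qa_pass, snapshot): qa_pass overlaps snapshot ✓
(rehearsal, build): rehearsal overlaps build ✓
(reindex, standup): reindex overlaps standup ✓
(retro, build): retro overlaps build ✓
(retro, handoff): retro overlaps handoff ✓
(retro, planning): retro overlaps planning ✓
(retro, snapshot): retro overlaps snapshot ✓
(standup, qa_pass): standup overlaps qa_pass ✓
(standup, retro): standup overlaps retro ✓
Count: 21.

21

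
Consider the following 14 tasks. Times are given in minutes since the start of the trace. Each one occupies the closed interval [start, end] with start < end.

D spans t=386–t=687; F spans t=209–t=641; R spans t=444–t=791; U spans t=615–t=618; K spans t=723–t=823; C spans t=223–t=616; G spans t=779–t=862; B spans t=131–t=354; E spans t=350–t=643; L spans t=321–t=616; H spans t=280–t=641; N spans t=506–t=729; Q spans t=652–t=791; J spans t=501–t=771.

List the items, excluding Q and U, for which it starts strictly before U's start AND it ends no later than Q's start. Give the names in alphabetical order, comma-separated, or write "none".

B, C, E, F, H, L

Conditions: its start is strictly before U's start (X.start < t=615) AND its end is no later than Q's start (X.end <= t=652).
B: start t=131 < t=615? ✓; end t=354 <= t=652? ✓ → yes.
C: start t=223 < t=615? ✓; end t=616 <= t=652? ✓ → yes.
D: start t=386 < t=615? ✓; end t=687 <= t=652? ✗ → no.
E: start t=350 < t=615? ✓; end t=643 <= t=652? ✓ → yes.
F: start t=209 < t=615? ✓; end t=641 <= t=652? ✓ → yes.
G: start t=779 < t=615? ✗; end t=862 <= t=652? ✗ → no.
H: start t=280 < t=615? ✓; end t=641 <= t=652? ✓ → yes.
J: start t=501 < t=615? ✓; end t=771 <= t=652? ✗ → no.
K: start t=723 < t=615? ✗; end t=823 <= t=652? ✗ → no.
L: start t=321 < t=615? ✓; end t=616 <= t=652? ✓ → yes.
N: start t=506 < t=615? ✓; end t=729 <= t=652? ✗ → no.
R: start t=444 < t=615? ✓; end t=791 <= t=652? ✗ → no.
Result: B, C, E, F, H, L.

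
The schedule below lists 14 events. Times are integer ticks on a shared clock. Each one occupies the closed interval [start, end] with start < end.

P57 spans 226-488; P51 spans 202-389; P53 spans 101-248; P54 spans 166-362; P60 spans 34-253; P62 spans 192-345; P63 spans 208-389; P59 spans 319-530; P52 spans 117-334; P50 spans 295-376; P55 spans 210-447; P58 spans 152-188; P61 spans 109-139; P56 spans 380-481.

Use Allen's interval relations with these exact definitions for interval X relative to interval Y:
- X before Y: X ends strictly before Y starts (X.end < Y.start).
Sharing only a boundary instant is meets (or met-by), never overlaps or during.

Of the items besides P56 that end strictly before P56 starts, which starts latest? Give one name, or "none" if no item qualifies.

P50

Target P56 = [380, 481].
P50 [295, 376] → before → candidate.
P51 [202, 389] → overlaps → excluded.
P52 [117, 334] → before → candidate.
P53 [101, 248] → before → candidate.
P54 [166, 362] → before → candidate.
P55 [210, 447] → overlaps → excluded.
P57 [226, 488] → contains → excluded.
P58 [152, 188] → before → candidate.
P59 [319, 530] → contains → excluded.
P60 [34, 253] → before → candidate.
P61 [109, 139] → before → candidate.
P62 [192, 345] → before → candidate.
P63 [208, 389] → overlaps → excluded.
Among candidates, latest start is 295 → P50.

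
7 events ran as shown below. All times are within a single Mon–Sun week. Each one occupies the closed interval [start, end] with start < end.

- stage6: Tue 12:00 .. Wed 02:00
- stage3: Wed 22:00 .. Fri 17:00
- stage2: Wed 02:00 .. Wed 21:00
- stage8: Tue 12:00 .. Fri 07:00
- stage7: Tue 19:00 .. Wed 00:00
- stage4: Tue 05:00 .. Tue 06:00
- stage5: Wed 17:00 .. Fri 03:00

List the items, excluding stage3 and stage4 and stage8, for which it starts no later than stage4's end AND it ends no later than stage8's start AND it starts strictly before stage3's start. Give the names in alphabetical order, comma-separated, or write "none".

none

Conditions: its start is no later than stage4's end (X.start <= Tue 06:00) AND its end is no later than stage8's start (X.end <= Tue 12:00) AND its start is strictly before stage3's start (X.start < Wed 22:00).
stage2: start Wed 02:00 <= Tue 06:00? ✗; end Wed 21:00 <= Tue 12:00? ✗; start Wed 02:00 < Wed 22:00? ✓ → no.
stage5: start Wed 17:00 <= Tue 06:00? ✗; end Fri 03:00 <= Tue 12:00? ✗; start Wed 17:00 < Wed 22:00? ✓ → no.
stage6: start Tue 12:00 <= Tue 06:00? ✗; end Wed 02:00 <= Tue 12:00? ✗; start Tue 12:00 < Wed 22:00? ✓ → no.
stage7: start Tue 19:00 <= Tue 06:00? ✗; end Wed 00:00 <= Tue 12:00? ✗; start Tue 19:00 < Wed 22:00? ✓ → no.
Result: none.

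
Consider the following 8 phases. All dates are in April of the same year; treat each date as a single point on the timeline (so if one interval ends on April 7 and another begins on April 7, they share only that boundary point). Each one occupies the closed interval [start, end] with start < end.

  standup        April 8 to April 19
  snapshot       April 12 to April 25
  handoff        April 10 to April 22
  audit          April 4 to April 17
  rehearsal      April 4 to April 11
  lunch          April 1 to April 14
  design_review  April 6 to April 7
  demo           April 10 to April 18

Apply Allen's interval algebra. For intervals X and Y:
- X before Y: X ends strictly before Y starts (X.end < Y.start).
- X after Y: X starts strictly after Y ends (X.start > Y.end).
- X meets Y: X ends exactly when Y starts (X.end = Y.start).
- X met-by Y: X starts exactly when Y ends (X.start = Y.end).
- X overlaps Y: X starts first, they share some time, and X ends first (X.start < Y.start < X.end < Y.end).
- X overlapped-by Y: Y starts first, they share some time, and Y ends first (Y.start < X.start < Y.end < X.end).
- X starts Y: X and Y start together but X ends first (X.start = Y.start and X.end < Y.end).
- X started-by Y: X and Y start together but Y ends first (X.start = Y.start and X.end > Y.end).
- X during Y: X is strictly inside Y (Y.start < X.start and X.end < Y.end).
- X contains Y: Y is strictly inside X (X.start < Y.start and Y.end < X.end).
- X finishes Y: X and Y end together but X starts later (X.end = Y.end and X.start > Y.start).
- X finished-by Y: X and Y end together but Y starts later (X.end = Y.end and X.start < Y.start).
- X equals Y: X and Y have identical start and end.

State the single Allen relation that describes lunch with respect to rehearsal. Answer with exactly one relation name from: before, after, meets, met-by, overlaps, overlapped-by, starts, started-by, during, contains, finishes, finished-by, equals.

lunch = [April 1, April 14]; rehearsal = [April 4, April 11].
Compare endpoints: lunch.start < rehearsal.start, lunch.start < rehearsal.end, lunch.end > rehearsal.start, lunch.end > rehearsal.end.
That pattern is 'contains'.

contains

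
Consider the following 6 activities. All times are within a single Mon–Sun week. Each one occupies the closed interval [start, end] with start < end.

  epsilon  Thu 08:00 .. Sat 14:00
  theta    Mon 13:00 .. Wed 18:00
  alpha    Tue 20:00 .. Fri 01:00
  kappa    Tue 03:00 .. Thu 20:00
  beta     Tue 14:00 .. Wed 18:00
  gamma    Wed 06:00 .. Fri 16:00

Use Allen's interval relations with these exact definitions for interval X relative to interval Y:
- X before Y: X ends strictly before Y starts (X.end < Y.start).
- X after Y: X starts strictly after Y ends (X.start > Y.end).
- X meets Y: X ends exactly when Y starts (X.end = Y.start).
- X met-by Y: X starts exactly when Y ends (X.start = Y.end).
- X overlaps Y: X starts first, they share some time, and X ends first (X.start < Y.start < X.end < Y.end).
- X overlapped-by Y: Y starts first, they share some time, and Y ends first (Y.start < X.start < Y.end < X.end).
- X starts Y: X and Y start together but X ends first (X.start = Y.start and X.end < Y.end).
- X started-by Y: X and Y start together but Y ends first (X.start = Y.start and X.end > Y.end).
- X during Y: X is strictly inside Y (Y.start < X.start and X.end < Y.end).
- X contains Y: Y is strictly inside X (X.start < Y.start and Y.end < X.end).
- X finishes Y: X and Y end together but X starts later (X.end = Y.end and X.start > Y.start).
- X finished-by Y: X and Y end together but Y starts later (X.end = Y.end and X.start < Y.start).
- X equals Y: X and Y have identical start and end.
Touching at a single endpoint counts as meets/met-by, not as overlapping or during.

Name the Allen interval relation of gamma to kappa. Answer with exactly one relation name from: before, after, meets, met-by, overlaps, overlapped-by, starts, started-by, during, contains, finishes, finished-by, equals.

gamma = [Wed 06:00, Fri 16:00]; kappa = [Tue 03:00, Thu 20:00].
Compare endpoints: gamma.start > kappa.start, gamma.start < kappa.end, gamma.end > kappa.start, gamma.end > kappa.end.
That pattern is 'overlapped-by'.

overlapped-by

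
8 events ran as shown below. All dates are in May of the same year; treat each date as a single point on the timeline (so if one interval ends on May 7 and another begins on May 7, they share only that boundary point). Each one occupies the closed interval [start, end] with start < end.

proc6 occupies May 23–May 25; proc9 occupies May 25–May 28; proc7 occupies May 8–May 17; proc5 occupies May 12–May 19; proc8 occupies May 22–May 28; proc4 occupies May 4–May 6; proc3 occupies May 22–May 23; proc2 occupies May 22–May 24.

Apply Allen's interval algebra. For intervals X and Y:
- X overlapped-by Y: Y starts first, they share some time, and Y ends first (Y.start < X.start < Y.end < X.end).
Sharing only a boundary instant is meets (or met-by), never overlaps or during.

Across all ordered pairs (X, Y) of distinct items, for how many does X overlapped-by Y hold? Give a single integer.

2

Checking all 56 ordered pairs for relation 'overlapped-by'; matching pairs in alphabetical order:
(proc5, proc7): proc5 overlapped-by proc7 ✓
(proc6, proc2): proc6 overlapped-by proc2 ✓
Count: 2.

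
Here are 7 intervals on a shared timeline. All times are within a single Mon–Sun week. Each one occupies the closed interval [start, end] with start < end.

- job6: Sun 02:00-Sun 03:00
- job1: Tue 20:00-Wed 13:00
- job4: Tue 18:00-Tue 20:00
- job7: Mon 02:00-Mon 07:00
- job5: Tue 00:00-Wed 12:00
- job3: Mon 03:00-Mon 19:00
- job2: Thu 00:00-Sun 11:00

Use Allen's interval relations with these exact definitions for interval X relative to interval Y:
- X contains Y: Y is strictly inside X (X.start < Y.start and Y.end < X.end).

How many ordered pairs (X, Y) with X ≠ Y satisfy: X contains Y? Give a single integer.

2

Checking all 42 ordered pairs for relation 'contains'; matching pairs in alphabetical order:
(job2, job6): job2 contains job6 ✓
(job5, job4): job5 contains job4 ✓
Count: 2.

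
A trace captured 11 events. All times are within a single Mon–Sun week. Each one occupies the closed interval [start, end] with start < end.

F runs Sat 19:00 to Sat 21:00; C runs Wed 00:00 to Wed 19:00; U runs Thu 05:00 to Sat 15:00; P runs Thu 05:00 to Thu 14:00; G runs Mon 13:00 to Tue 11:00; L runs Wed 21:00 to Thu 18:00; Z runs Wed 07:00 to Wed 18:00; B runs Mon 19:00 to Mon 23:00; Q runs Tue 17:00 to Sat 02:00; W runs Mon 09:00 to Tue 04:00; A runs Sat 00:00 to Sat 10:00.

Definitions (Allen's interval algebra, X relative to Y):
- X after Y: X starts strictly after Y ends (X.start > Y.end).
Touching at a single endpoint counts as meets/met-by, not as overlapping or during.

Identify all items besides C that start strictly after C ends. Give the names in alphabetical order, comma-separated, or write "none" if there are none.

A, F, L, P, U

Target C = [Wed 00:00, Wed 19:00].
A [Sat 00:00, Sat 10:00] → after → yes.
B [Mon 19:00, Mon 23:00] → before → no.
F [Sat 19:00, Sat 21:00] → after → yes.
G [Mon 13:00, Tue 11:00] → before → no.
L [Wed 21:00, Thu 18:00] → after → yes.
P [Thu 05:00, Thu 14:00] → after → yes.
Q [Tue 17:00, Sat 02:00] → contains → no.
U [Thu 05:00, Sat 15:00] → after → yes.
W [Mon 09:00, Tue 04:00] → before → no.
Z [Wed 07:00, Wed 18:00] → during → no.
Result: A, F, L, P, U.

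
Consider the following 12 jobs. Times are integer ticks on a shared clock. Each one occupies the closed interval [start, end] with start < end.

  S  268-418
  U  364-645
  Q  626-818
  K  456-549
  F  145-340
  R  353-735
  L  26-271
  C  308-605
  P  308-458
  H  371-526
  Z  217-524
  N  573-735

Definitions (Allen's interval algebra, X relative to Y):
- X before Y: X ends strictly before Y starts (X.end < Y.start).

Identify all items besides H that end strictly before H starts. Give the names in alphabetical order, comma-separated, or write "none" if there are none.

F, L

Target H = [371, 526].
C [308, 605] → contains → no.
F [145, 340] → before → yes.
K [456, 549] → overlapped-by → no.
L [26, 271] → before → yes.
N [573, 735] → after → no.
P [308, 458] → overlaps → no.
Q [626, 818] → after → no.
R [353, 735] → contains → no.
S [268, 418] → overlaps → no.
U [364, 645] → contains → no.
Z [217, 524] → overlaps → no.
Result: F, L.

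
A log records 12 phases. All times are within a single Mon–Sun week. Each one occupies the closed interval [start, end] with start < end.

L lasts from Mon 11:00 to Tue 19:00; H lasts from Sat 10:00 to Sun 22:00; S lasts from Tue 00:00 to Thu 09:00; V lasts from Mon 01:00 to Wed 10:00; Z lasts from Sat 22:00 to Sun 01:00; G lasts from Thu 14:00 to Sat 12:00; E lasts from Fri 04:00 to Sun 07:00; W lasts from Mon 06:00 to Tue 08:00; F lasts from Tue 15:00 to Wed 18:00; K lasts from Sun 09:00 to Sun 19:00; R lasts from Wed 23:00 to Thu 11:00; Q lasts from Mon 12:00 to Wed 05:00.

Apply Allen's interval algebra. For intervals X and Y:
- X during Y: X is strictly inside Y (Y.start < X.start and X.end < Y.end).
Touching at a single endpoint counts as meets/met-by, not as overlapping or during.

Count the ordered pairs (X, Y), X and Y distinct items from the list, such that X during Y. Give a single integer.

7

Checking all 132 ordered pairs for relation 'during'; matching pairs in alphabetical order:
(F, S): F during S ✓
(K, H): K during H ✓
(L, V): L during V ✓
(Q, V): Q during V ✓
(W, V): W during V ✓
(Z, E): Z during E ✓
(Z, H): Z during H ✓
Count: 7.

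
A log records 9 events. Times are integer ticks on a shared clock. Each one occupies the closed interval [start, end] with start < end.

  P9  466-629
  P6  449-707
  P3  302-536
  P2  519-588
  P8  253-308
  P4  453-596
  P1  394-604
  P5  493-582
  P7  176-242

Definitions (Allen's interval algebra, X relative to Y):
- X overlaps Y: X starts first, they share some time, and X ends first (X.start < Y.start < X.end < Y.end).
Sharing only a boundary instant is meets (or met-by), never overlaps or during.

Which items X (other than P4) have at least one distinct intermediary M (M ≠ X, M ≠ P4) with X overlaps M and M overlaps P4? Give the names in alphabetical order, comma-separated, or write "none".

Target P4 = [453, 596].
Intermediaries M with M overlaps P4: P3.
Via P3 — items with X overlaps P3: P8.
Union: P8.

P8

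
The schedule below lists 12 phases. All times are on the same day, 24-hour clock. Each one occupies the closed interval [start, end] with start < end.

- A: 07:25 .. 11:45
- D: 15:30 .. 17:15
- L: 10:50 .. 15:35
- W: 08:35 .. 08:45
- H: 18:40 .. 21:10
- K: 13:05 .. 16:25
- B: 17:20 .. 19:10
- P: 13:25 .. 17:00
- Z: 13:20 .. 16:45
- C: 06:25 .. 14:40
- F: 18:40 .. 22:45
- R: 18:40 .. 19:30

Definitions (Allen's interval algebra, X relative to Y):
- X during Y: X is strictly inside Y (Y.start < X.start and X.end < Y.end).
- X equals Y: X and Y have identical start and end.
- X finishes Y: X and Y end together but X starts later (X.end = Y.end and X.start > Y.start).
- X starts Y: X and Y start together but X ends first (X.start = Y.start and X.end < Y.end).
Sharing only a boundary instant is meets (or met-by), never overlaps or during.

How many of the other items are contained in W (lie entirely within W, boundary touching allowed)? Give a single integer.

0

Target W = [08:35, 08:45].
A [07:25, 11:45] → contains → no.
B [17:20, 19:10] → after → no.
C [06:25, 14:40] → contains → no.
D [15:30, 17:15] → after → no.
F [18:40, 22:45] → after → no.
H [18:40, 21:10] → after → no.
K [13:05, 16:25] → after → no.
L [10:50, 15:35] → after → no.
P [13:25, 17:00] → after → no.
R [18:40, 19:30] → after → no.
Z [13:20, 16:45] → after → no.
Total: 0.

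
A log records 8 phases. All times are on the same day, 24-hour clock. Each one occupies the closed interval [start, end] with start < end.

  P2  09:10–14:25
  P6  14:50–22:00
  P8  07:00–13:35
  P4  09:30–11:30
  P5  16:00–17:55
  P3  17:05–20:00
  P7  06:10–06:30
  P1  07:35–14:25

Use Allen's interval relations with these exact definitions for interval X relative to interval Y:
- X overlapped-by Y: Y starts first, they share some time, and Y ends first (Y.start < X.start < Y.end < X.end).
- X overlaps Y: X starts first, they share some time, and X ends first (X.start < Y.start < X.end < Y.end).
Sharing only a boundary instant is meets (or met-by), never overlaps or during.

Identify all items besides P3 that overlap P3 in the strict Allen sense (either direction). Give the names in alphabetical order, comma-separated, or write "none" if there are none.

Target P3 = [17:05, 20:00].
P1 [07:35, 14:25] → before → no.
P2 [09:10, 14:25] → before → no.
P4 [09:30, 11:30] → before → no.
P5 [16:00, 17:55] → overlaps → yes.
P6 [14:50, 22:00] → contains → no.
P7 [06:10, 06:30] → before → no.
P8 [07:00, 13:35] → before → no.
Result: P5.

P5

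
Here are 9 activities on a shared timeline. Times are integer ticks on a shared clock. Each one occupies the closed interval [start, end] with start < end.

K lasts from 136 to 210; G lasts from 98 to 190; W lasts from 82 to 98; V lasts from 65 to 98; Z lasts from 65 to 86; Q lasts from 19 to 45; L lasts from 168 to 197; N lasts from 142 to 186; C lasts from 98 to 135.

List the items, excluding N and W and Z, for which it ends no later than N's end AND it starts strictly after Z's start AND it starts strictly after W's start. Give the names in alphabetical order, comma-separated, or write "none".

Conditions: its end is no later than N's end (X.end <= 186) AND its start is strictly after Z's start (X.start > 65) AND its start is strictly after W's start (X.start > 82).
C: end 135 <= 186? ✓; start 98 > 65? ✓; start 98 > 82? ✓ → yes.
G: end 190 <= 186? ✗; start 98 > 65? ✓; start 98 > 82? ✓ → no.
K: end 210 <= 186? ✗; start 136 > 65? ✓; start 136 > 82? ✓ → no.
L: end 197 <= 186? ✗; start 168 > 65? ✓; start 168 > 82? ✓ → no.
Q: end 45 <= 186? ✓; start 19 > 65? ✗; start 19 > 82? ✗ → no.
V: end 98 <= 186? ✓; start 65 > 65? ✗; start 65 > 82? ✗ → no.
Result: C.

C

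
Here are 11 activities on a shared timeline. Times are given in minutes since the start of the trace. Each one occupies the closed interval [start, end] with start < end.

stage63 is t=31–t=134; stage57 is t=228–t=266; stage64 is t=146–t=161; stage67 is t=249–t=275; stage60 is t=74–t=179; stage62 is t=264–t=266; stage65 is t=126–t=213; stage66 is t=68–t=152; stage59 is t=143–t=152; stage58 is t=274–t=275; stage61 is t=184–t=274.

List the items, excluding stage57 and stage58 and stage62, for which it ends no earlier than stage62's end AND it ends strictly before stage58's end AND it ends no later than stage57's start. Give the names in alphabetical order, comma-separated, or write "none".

none

Conditions: its end is no earlier than stage62's end (X.end >= t=266) AND its end is strictly before stage58's end (X.end < t=275) AND its end is no later than stage57's start (X.end <= t=228).
stage59: end t=152 >= t=266? ✗; end t=152 < t=275? ✓; end t=152 <= t=228? ✓ → no.
stage60: end t=179 >= t=266? ✗; end t=179 < t=275? ✓; end t=179 <= t=228? ✓ → no.
stage61: end t=274 >= t=266? ✓; end t=274 < t=275? ✓; end t=274 <= t=228? ✗ → no.
stage63: end t=134 >= t=266? ✗; end t=134 < t=275? ✓; end t=134 <= t=228? ✓ → no.
stage64: end t=161 >= t=266? ✗; end t=161 < t=275? ✓; end t=161 <= t=228? ✓ → no.
stage65: end t=213 >= t=266? ✗; end t=213 < t=275? ✓; end t=213 <= t=228? ✓ → no.
stage66: end t=152 >= t=266? ✗; end t=152 < t=275? ✓; end t=152 <= t=228? ✓ → no.
stage67: end t=275 >= t=266? ✓; end t=275 < t=275? ✗; end t=275 <= t=228? ✗ → no.
Result: none.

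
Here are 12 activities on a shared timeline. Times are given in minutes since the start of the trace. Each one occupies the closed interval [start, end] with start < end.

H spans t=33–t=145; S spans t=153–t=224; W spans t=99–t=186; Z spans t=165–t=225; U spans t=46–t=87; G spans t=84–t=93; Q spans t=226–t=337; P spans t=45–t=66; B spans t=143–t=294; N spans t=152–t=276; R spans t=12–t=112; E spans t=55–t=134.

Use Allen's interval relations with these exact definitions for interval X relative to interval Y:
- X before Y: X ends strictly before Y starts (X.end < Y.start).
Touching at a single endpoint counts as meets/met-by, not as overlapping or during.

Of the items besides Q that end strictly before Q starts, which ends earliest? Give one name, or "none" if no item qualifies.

P

Target Q = [t=226, t=337].
B [t=143, t=294] → overlaps → excluded.
E [t=55, t=134] → before → candidate.
G [t=84, t=93] → before → candidate.
H [t=33, t=145] → before → candidate.
N [t=152, t=276] → overlaps → excluded.
P [t=45, t=66] → before → candidate.
R [t=12, t=112] → before → candidate.
S [t=153, t=224] → before → candidate.
U [t=46, t=87] → before → candidate.
W [t=99, t=186] → before → candidate.
Z [t=165, t=225] → before → candidate.
Among candidates, earliest end is t=66 → P.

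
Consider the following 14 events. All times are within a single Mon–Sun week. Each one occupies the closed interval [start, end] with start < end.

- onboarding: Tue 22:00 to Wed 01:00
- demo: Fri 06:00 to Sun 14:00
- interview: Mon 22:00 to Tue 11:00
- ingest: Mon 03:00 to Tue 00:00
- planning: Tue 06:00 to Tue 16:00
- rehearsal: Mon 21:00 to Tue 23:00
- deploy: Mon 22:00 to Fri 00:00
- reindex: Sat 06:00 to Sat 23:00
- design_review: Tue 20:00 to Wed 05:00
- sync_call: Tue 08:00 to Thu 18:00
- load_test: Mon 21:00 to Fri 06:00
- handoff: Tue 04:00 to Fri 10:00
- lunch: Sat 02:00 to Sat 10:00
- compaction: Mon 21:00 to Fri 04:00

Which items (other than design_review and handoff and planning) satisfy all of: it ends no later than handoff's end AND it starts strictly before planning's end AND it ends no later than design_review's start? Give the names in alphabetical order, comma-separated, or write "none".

Conditions: its end is no later than handoff's end (X.end <= Fri 10:00) AND its start is strictly before planning's end (X.start < Tue 16:00) AND its end is no later than design_review's start (X.end <= Tue 20:00).
compaction: end Fri 04:00 <= Fri 10:00? ✓; start Mon 21:00 < Tue 16:00? ✓; end Fri 04:00 <= Tue 20:00? ✗ → no.
demo: end Sun 14:00 <= Fri 10:00? ✗; start Fri 06:00 < Tue 16:00? ✗; end Sun 14:00 <= Tue 20:00? ✗ → no.
deploy: end Fri 00:00 <= Fri 10:00? ✓; start Mon 22:00 < Tue 16:00? ✓; end Fri 00:00 <= Tue 20:00? ✗ → no.
ingest: end Tue 00:00 <= Fri 10:00? ✓; start Mon 03:00 < Tue 16:00? ✓; end Tue 00:00 <= Tue 20:00? ✓ → yes.
interview: end Tue 11:00 <= Fri 10:00? ✓; start Mon 22:00 < Tue 16:00? ✓; end Tue 11:00 <= Tue 20:00? ✓ → yes.
load_test: end Fri 06:00 <= Fri 10:00? ✓; start Mon 21:00 < Tue 16:00? ✓; end Fri 06:00 <= Tue 20:00? ✗ → no.
lunch: end Sat 10:00 <= Fri 10:00? ✗; start Sat 02:00 < Tue 16:00? ✗; end Sat 10:00 <= Tue 20:00? ✗ → no.
onboarding: end Wed 01:00 <= Fri 10:00? ✓; start Tue 22:00 < Tue 16:00? ✗; end Wed 01:00 <= Tue 20:00? ✗ → no.
rehearsal: end Tue 23:00 <= Fri 10:00? ✓; start Mon 21:00 < Tue 16:00? ✓; end Tue 23:00 <= Tue 20:00? ✗ → no.
reindex: end Sat 23:00 <= Fri 10:00? ✗; start Sat 06:00 < Tue 16:00? ✗; end Sat 23:00 <= Tue 20:00? ✗ → no.
sync_call: end Thu 18:00 <= Fri 10:00? ✓; start Tue 08:00 < Tue 16:00? ✓; end Thu 18:00 <= Tue 20:00? ✗ → no.
Result: ingest, interview.

ingest, interview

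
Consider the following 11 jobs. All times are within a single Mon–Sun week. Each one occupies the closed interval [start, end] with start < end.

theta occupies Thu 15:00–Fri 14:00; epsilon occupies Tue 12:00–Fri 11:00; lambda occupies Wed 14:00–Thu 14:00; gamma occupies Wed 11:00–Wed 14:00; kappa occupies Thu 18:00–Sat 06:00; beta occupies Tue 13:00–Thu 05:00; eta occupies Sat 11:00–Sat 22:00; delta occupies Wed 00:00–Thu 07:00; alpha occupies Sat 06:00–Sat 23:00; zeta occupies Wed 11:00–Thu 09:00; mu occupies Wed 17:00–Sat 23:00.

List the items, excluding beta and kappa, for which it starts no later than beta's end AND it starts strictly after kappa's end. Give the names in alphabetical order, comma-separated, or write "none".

none

Conditions: its start is no later than beta's end (X.start <= Thu 05:00) AND its start is strictly after kappa's end (X.start > Sat 06:00).
alpha: start Sat 06:00 <= Thu 05:00? ✗; start Sat 06:00 > Sat 06:00? ✗ → no.
delta: start Wed 00:00 <= Thu 05:00? ✓; start Wed 00:00 > Sat 06:00? ✗ → no.
epsilon: start Tue 12:00 <= Thu 05:00? ✓; start Tue 12:00 > Sat 06:00? ✗ → no.
eta: start Sat 11:00 <= Thu 05:00? ✗; start Sat 11:00 > Sat 06:00? ✓ → no.
gamma: start Wed 11:00 <= Thu 05:00? ✓; start Wed 11:00 > Sat 06:00? ✗ → no.
lambda: start Wed 14:00 <= Thu 05:00? ✓; start Wed 14:00 > Sat 06:00? ✗ → no.
mu: start Wed 17:00 <= Thu 05:00? ✓; start Wed 17:00 > Sat 06:00? ✗ → no.
theta: start Thu 15:00 <= Thu 05:00? ✗; start Thu 15:00 > Sat 06:00? ✗ → no.
zeta: start Wed 11:00 <= Thu 05:00? ✓; start Wed 11:00 > Sat 06:00? ✗ → no.
Result: none.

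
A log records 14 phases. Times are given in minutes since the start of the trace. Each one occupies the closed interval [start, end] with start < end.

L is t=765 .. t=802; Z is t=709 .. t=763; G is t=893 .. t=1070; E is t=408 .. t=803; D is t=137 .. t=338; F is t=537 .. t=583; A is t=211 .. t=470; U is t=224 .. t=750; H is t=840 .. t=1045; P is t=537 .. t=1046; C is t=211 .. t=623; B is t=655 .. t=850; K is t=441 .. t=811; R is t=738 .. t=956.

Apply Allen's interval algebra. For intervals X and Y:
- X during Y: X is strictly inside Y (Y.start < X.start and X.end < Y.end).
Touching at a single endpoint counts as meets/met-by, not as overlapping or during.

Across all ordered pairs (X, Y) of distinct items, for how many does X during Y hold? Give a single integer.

16

Checking all 182 ordered pairs for relation 'during'; matching pairs in alphabetical order:
(B, P): B during P ✓
(F, C): F during C ✓
(F, E): F during E ✓
(F, K): F during K ✓
(F, U): F during U ✓
(H, P): H during P ✓
(L, B): L during B ✓
(L, E): L during E ✓
(L, K): L during K ✓
(L, P): L during P ✓
(L, R): L during R ✓
(R, P): R during P ✓
(Z, B): Z during B ✓
(Z, E): Z during E ✓
(Z, K): Z during K ✓
(Z, P): Z during P ✓
Count: 16.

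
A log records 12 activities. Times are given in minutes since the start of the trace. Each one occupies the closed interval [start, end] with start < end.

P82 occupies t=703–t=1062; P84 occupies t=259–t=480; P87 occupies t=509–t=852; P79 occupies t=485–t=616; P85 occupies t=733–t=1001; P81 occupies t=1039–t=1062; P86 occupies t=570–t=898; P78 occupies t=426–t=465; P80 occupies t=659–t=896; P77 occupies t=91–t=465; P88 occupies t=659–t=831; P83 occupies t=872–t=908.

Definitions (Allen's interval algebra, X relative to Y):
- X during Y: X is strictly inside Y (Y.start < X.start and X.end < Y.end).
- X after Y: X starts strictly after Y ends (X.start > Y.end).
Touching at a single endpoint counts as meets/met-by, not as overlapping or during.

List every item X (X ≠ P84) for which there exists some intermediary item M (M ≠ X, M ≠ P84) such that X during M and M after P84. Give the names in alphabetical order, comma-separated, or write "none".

Target P84 = [t=259, t=480].
Intermediaries M with M after P84: P79, P80, P81, P82, P83, P85, P86, P87, P88.
Via P79 — items with X during P79: none.
Via P80 — items with X during P80: none.
Via P81 — items with X during P81: none.
Via P82 — items with X during P82: P83, P85.
Via P83 — items with X during P83: none.
Via P85 — items with X during P85: P83.
Via P86 — items with X during P86: P80, P88.
Via P87 — items with X during P87: P88.
Via P88 — items with X during P88: none.
Union: P80, P83, P85, P88.

P80, P83, P85, P88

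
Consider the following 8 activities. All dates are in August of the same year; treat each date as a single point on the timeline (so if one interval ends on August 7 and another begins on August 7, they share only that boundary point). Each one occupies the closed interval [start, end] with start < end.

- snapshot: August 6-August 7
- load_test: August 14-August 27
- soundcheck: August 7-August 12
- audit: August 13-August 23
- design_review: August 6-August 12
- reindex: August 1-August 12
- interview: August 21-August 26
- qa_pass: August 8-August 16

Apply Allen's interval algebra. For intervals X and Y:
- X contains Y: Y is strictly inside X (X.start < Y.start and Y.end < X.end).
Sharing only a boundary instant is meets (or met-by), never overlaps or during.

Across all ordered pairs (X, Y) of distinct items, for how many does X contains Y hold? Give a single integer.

2

Checking all 56 ordered pairs for relation 'contains'; matching pairs in alphabetical order:
(load_test, interview): load_test contains interview ✓
(reindex, snapshot): reindex contains snapshot ✓
Count: 2.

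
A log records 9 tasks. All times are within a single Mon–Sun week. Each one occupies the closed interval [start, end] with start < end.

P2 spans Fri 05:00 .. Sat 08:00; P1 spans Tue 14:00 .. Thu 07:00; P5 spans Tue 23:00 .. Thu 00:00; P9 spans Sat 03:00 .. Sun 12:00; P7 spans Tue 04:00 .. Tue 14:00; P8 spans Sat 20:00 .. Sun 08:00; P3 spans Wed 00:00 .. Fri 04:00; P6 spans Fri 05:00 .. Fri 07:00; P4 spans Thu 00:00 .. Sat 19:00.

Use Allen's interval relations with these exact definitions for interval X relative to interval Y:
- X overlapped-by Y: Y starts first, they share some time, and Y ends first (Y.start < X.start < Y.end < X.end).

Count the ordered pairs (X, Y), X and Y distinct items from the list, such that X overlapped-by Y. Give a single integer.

Checking all 72 ordered pairs for relation 'overlapped-by'; matching pairs in alphabetical order:
(P3, P1): P3 overlapped-by P1 ✓
(P3, P5): P3 overlapped-by P5 ✓
(P4, P1): P4 overlapped-by P1 ✓
(P4, P3): P4 overlapped-by P3 ✓
(P9, P2): P9 overlapped-by P2 ✓
(P9, P4): P9 overlapped-by P4 ✓
Count: 6.

6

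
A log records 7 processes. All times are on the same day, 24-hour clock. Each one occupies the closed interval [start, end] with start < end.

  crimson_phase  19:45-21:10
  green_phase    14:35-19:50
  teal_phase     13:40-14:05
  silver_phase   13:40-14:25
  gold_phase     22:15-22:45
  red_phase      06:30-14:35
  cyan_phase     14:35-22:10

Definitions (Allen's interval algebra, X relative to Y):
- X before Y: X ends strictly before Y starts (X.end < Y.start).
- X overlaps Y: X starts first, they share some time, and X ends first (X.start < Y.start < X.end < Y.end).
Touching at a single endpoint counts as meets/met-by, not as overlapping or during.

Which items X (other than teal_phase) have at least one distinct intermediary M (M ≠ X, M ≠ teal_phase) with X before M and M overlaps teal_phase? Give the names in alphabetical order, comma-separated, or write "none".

none

Target teal_phase = [13:40, 14:05].
Intermediaries M with M overlaps teal_phase: none.
Union: none.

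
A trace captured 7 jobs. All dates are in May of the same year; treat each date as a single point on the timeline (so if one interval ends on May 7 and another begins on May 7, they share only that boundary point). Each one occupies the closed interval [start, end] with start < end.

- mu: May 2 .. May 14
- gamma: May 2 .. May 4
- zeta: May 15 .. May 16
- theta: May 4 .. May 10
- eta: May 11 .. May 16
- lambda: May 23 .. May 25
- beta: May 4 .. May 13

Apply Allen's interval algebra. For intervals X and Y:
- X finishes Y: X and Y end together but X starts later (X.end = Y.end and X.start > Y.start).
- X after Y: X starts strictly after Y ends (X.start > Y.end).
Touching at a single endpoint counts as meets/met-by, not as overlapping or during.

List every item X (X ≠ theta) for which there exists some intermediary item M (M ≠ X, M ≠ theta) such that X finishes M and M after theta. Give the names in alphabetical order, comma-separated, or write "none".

Target theta = [May 4, May 10].
Intermediaries M with M after theta: eta, lambda, zeta.
Via eta — items with X finishes eta: zeta.
Via lambda — items with X finishes lambda: none.
Via zeta — items with X finishes zeta: none.
Union: zeta.

zeta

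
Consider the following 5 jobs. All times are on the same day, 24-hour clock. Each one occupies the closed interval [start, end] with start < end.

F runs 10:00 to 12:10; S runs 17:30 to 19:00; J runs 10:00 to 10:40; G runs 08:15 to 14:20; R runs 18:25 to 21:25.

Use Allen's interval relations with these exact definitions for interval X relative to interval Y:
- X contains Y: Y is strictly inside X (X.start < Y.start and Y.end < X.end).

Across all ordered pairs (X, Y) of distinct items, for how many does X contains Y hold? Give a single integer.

Checking all 20 ordered pairs for relation 'contains'; matching pairs in alphabetical order:
(G, F): G contains F ✓
(G, J): G contains J ✓
Count: 2.

2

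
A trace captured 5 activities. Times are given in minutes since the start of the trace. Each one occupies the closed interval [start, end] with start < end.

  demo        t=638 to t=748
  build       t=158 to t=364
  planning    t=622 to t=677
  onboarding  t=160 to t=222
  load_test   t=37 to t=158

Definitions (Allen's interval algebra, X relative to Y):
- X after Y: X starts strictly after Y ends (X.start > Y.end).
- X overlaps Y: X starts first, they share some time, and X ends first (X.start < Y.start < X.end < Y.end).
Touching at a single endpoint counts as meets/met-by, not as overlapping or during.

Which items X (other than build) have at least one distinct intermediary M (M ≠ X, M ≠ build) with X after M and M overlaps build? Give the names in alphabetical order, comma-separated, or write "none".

Target build = [t=158, t=364].
Intermediaries M with M overlaps build: none.
Union: none.

none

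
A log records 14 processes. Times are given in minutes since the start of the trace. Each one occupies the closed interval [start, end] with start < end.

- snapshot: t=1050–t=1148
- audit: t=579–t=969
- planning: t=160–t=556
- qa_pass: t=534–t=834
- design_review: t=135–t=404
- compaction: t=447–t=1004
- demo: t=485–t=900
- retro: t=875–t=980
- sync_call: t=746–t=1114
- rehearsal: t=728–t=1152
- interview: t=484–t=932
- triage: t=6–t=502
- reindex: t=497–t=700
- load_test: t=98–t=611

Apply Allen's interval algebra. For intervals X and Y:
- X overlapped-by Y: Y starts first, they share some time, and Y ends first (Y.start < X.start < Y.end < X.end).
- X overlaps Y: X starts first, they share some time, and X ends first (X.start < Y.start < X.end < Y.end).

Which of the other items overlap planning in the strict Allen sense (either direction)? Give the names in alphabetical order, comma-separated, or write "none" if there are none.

Target planning = [t=160, t=556].
audit [t=579, t=969] → after → no.
compaction [t=447, t=1004] → overlapped-by → yes.
demo [t=485, t=900] → overlapped-by → yes.
design_review [t=135, t=404] → overlaps → yes.
interview [t=484, t=932] → overlapped-by → yes.
load_test [t=98, t=611] → contains → no.
qa_pass [t=534, t=834] → overlapped-by → yes.
rehearsal [t=728, t=1152] → after → no.
reindex [t=497, t=700] → overlapped-by → yes.
retro [t=875, t=980] → after → no.
snapshot [t=1050, t=1148] → after → no.
sync_call [t=746, t=1114] → after → no.
triage [t=6, t=502] → overlaps → yes.
Result: compaction, demo, design_review, interview, qa_pass, reindex, triage.

compaction, demo, design_review, interview, qa_pass, reindex, triage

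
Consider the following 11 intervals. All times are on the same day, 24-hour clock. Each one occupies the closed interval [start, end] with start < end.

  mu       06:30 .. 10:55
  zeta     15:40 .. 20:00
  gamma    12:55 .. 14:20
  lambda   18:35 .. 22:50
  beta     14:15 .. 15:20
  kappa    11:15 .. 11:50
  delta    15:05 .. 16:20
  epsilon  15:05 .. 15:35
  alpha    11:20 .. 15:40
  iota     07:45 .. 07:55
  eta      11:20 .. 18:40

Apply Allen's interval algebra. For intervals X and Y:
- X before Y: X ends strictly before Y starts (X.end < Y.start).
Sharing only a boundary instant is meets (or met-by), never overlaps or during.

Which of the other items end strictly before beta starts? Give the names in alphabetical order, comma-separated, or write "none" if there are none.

iota, kappa, mu

Target beta = [14:15, 15:20].
alpha [11:20, 15:40] → contains → no.
delta [15:05, 16:20] → overlapped-by → no.
epsilon [15:05, 15:35] → overlapped-by → no.
eta [11:20, 18:40] → contains → no.
gamma [12:55, 14:20] → overlaps → no.
iota [07:45, 07:55] → before → yes.
kappa [11:15, 11:50] → before → yes.
lambda [18:35, 22:50] → after → no.
mu [06:30, 10:55] → before → yes.
zeta [15:40, 20:00] → after → no.
Result: iota, kappa, mu.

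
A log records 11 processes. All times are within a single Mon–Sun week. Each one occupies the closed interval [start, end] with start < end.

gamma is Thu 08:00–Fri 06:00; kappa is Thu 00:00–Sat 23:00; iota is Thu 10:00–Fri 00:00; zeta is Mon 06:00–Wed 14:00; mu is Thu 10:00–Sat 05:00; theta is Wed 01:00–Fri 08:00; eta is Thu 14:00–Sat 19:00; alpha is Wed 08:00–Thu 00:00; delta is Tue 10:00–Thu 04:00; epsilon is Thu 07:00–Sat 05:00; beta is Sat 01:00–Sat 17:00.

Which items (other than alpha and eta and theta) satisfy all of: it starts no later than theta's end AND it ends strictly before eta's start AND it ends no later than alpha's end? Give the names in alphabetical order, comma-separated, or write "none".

zeta

Conditions: its start is no later than theta's end (X.start <= Fri 08:00) AND its end is strictly before eta's start (X.end < Thu 14:00) AND its end is no later than alpha's end (X.end <= Thu 00:00).
beta: start Sat 01:00 <= Fri 08:00? ✗; end Sat 17:00 < Thu 14:00? ✗; end Sat 17:00 <= Thu 00:00? ✗ → no.
delta: start Tue 10:00 <= Fri 08:00? ✓; end Thu 04:00 < Thu 14:00? ✓; end Thu 04:00 <= Thu 00:00? ✗ → no.
epsilon: start Thu 07:00 <= Fri 08:00? ✓; end Sat 05:00 < Thu 14:00? ✗; end Sat 05:00 <= Thu 00:00? ✗ → no.
gamma: start Thu 08:00 <= Fri 08:00? ✓; end Fri 06:00 < Thu 14:00? ✗; end Fri 06:00 <= Thu 00:00? ✗ → no.
iota: start Thu 10:00 <= Fri 08:00? ✓; end Fri 00:00 < Thu 14:00? ✗; end Fri 00:00 <= Thu 00:00? ✗ → no.
kappa: start Thu 00:00 <= Fri 08:00? ✓; end Sat 23:00 < Thu 14:00? ✗; end Sat 23:00 <= Thu 00:00? ✗ → no.
mu: start Thu 10:00 <= Fri 08:00? ✓; end Sat 05:00 < Thu 14:00? ✗; end Sat 05:00 <= Thu 00:00? ✗ → no.
zeta: start Mon 06:00 <= Fri 08:00? ✓; end Wed 14:00 < Thu 14:00? ✓; end Wed 14:00 <= Thu 00:00? ✓ → yes.
Result: zeta.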